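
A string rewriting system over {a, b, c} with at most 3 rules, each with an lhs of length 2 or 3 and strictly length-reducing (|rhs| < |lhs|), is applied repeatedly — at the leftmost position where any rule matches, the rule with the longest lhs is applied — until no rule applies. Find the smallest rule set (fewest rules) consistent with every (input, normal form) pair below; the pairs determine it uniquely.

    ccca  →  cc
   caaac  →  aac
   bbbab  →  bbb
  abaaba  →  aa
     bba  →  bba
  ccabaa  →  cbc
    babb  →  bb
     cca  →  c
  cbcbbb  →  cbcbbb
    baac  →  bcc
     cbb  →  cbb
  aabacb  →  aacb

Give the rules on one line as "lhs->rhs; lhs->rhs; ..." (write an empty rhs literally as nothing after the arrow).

  | ccca => cc
  | caaac => aac
  | bbbab => bbb
  | abaaba => aaba => aa

ab->; baa->bc; ca->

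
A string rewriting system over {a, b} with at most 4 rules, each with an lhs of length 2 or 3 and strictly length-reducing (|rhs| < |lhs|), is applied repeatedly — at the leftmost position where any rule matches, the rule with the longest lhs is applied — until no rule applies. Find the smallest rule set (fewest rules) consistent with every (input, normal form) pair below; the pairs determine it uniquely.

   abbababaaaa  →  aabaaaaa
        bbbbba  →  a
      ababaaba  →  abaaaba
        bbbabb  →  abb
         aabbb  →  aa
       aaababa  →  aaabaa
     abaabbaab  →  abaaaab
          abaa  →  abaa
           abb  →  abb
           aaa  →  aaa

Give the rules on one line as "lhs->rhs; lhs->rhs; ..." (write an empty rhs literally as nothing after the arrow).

  | abbababaaaa => aababaaaa => aabaaaaa
  | bbbbba => bba => a
  | ababaaba => abaaaba
  | bbbabb => abb

bab->ba; bba->a; bbb->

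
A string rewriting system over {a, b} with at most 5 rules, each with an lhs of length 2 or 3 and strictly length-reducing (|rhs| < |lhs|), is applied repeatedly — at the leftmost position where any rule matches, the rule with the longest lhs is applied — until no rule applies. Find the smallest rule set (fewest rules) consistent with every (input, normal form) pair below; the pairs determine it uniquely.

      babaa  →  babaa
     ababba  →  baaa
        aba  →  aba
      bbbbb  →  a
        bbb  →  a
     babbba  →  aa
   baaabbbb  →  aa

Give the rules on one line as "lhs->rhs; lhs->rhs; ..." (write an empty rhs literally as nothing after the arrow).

  | babaa
  | ababba => abbaa => baaa
  | aba
  | bbbbb => bbbb => bbb => bb => a

aab->a; abb->ba; bb->a; bbb->bb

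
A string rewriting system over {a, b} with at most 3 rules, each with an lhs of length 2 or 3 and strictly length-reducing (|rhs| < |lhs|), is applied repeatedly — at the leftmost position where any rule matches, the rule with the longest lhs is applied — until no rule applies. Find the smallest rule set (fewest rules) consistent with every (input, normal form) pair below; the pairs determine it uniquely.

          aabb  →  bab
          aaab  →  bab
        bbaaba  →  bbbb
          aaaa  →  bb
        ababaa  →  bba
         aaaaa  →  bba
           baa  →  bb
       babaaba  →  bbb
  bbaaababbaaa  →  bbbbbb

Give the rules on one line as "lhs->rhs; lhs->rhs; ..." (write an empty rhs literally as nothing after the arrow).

  | aabb => bab
  | aaab => bab
  | bbaaba => bbbaa => bbbb
  | aaaa => baa => bb

aa->b; aab->ba; aba->aa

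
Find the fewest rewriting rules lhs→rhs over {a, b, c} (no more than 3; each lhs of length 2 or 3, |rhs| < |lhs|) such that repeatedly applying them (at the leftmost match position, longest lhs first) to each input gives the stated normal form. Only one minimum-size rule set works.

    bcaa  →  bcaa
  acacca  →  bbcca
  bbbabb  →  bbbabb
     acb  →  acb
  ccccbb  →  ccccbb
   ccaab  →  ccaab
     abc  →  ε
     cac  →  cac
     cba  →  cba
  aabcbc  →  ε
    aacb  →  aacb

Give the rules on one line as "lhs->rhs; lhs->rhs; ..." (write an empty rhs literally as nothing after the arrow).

  | bcaa
  | acacca => bbcca
  | bbbabb
  | acb

abc->; aca->bb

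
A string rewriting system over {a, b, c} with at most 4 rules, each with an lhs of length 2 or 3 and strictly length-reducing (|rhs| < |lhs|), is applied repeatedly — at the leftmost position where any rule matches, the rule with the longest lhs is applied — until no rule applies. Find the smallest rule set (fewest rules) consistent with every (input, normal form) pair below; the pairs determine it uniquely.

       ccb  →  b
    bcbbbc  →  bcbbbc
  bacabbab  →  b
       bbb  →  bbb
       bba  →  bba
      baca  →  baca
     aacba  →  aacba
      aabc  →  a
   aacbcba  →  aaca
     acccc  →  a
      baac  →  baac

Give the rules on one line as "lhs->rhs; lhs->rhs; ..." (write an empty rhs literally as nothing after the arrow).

  | ccb => b
  | bcbbbc
  | bacabbab => baccbab => babab => bcab => bcc => b
  | bbb

ab->c; cbc->a; cc->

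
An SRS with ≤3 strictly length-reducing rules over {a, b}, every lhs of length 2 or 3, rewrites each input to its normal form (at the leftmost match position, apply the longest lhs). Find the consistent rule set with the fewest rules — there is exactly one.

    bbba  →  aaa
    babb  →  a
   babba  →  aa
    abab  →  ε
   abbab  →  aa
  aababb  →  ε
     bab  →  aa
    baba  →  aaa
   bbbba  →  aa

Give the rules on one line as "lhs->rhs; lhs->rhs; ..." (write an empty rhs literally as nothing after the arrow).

ab->; bab->aa; bbb->aa

  | bbba => aaa
  | babb => aab => a
  | babba => aaba => aa
  | abab => ab => ε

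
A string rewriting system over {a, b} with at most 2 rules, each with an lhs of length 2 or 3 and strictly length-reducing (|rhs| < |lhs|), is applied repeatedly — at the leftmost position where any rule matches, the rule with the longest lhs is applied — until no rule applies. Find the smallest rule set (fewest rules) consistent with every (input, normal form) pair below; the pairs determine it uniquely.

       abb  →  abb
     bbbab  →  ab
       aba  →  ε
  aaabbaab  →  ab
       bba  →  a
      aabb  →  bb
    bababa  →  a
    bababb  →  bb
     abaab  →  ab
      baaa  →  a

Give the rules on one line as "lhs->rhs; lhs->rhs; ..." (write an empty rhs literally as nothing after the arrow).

  | abb
  | bbbab => bbab => bab => ab
  | aba => aa => ε
  | aaabbaab => abbaab => abaab => aaab => ab

aa->; ba->a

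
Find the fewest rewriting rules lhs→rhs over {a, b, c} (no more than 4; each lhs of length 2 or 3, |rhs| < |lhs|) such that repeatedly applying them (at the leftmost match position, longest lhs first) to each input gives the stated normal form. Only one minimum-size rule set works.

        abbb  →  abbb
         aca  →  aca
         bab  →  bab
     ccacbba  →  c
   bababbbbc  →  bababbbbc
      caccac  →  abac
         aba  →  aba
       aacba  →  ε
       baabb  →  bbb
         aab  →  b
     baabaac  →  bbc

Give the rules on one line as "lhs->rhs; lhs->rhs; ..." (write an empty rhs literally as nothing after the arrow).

  | abbb
  | aca
  | bab
  | ccacbba => ccaaba => ccba => caa => c

aa->; acc->bb; cb->a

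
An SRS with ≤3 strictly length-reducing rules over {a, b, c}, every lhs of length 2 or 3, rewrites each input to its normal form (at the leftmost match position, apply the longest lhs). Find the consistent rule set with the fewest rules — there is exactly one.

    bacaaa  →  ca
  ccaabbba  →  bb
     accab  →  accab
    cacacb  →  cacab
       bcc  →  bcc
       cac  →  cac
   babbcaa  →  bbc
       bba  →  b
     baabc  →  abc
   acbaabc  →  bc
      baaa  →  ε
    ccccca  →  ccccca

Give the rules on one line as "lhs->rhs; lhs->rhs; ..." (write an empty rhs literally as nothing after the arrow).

aa->; ba->; cb->b

  | bacaaa => caaa => ca
  | ccaabbba => ccbbba => cbbba => bbba => bb
  | accab
  | cacacb => cacab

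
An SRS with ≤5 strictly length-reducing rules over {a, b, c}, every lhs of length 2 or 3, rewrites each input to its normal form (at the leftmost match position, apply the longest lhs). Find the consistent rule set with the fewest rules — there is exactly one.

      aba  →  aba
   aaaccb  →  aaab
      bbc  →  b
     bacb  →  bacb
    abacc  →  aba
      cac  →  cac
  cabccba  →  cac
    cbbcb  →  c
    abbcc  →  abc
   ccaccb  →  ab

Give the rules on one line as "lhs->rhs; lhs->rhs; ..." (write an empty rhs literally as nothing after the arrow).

  | aba
  | aaaccb => aaab
  | bbc => b
  | bacb

bb->; bba->c; bbc->b; cc->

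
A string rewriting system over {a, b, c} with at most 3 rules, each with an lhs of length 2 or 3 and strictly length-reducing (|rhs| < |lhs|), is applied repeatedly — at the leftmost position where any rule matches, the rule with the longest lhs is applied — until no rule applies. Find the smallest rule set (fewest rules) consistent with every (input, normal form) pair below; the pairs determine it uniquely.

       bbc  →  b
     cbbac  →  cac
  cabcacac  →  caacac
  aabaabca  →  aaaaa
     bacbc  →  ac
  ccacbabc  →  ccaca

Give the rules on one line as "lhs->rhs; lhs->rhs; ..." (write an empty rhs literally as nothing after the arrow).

ba->a; bc->

  | bbc => b
  | cbbac => cbac => cac
  | cabcacac => caacac
  | aabaabca => aaaabca => aaaaa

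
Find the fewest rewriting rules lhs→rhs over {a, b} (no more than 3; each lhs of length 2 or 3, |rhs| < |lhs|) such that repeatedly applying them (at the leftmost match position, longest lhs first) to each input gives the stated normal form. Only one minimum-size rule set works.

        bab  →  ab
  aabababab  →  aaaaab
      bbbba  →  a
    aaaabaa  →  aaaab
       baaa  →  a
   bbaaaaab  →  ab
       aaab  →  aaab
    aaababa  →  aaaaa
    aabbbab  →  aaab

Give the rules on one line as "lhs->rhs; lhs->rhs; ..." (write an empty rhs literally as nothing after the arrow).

ba->a; baa->b

  | bab => ab
  | aabababab => aaababab => aaaabab => aaaaab
  | bbbba => bbba => bba => ba => a
  | aaaabaa => aaaab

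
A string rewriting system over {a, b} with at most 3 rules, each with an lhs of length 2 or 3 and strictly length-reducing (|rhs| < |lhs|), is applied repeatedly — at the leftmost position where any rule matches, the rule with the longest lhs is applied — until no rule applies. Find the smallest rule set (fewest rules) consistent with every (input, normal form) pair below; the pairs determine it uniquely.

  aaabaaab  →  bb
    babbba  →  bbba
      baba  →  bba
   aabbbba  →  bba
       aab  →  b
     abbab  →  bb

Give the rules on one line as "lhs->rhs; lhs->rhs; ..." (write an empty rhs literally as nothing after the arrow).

ab->b; abb->b

  | aaabaaab => aabaaab => abaaab => baaab => baab => bab => bb
  | babbba => bbba
  | baba => bba
  | aabbbba => abbba => bba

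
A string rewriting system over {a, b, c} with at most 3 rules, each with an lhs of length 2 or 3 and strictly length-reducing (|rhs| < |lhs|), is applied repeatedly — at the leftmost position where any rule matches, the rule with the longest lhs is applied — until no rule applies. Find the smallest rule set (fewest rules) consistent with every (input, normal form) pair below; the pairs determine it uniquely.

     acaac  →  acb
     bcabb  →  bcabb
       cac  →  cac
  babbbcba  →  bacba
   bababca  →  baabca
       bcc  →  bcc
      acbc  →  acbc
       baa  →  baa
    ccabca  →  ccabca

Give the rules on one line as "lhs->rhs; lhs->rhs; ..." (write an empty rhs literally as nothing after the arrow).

  | acaac => acb
  | bcabb
  | cac
  | babbbcba => babbcba => babcba => bacba

aac->b; bab->ba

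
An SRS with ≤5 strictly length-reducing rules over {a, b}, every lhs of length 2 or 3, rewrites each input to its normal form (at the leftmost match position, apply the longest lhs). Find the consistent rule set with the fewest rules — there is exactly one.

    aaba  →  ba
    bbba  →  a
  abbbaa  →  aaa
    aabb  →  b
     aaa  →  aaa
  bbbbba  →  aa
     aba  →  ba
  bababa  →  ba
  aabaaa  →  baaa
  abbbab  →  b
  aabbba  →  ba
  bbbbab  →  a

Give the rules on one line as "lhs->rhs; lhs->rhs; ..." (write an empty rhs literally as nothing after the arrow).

ab->b; abb->b; bb->a; bbb->

  | aaba => aba => ba
  | bbba => a
  | abbbaa => bbaa => aaa
  | aabb => ab => b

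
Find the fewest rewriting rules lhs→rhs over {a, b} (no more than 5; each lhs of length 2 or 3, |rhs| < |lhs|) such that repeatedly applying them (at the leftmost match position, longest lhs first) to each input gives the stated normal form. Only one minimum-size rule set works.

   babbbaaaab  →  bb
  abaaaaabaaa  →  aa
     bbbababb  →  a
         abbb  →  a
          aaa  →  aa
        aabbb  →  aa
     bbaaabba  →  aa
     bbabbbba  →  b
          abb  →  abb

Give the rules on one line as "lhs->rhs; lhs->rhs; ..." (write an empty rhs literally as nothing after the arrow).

  | babbbaaaab => bbbbaaaab => baaaab => baaab => baab => bab => bb
  | abaaaaabaaa => abaaaabaaa => abaaabaaa => abaabaaa => ababaaa => abbaaa => aaa => aa
  | bbbababb => ababb => abbb => a
  | abbb => a

aaa->aa; ba->b; bba->; bbb->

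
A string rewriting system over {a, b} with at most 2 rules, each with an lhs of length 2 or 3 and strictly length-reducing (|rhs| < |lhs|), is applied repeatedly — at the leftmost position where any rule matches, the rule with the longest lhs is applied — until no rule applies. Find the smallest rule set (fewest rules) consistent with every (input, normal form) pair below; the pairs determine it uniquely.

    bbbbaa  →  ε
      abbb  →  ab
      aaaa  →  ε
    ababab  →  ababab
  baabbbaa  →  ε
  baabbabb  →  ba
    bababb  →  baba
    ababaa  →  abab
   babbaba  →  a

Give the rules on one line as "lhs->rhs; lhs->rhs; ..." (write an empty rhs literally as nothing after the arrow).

  | bbbbaa => bbaa => aa => ε
  | abbb => ab
  | aaaa => aa => ε
  | ababab

aa->; bb->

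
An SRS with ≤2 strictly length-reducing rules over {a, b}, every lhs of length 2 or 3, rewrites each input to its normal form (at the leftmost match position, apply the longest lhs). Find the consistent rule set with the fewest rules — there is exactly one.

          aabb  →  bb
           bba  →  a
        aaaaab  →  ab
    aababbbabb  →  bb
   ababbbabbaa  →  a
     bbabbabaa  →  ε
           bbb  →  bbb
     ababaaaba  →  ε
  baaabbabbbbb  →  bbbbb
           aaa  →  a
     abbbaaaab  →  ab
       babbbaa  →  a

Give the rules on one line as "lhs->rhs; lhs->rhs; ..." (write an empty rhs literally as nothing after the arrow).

  | aabb => bb
  | bba => ba => a
  | aaaaab => aaab => ab
  | aababbbabb => babbbabb => abbbabb => abbabb => ababb => aabb => bb

aa->; ba->a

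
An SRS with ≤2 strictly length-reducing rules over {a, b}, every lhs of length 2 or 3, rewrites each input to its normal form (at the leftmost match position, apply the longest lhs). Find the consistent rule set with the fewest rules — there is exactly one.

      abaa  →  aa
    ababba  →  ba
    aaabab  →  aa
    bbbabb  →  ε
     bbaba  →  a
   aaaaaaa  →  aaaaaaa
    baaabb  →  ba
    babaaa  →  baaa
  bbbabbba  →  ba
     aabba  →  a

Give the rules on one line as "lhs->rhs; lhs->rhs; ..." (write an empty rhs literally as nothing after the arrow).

  | abaa => aa
  | ababba => abba => ba
  | aaabab => aaab => aa
  | bbbabb => babb => bb => ε

ab->; bb->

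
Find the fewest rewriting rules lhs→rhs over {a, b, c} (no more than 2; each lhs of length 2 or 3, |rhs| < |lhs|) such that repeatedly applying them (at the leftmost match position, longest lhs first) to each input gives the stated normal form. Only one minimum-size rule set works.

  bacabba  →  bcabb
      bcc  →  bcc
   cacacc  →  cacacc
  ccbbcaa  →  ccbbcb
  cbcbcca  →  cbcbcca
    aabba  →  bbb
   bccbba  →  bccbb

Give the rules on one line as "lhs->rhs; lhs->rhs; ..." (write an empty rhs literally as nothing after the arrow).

  | bacabba => bcabba => bcabb
  | bcc
  | cacacc
  | ccbbcaa => ccbbcb

aa->b; ba->b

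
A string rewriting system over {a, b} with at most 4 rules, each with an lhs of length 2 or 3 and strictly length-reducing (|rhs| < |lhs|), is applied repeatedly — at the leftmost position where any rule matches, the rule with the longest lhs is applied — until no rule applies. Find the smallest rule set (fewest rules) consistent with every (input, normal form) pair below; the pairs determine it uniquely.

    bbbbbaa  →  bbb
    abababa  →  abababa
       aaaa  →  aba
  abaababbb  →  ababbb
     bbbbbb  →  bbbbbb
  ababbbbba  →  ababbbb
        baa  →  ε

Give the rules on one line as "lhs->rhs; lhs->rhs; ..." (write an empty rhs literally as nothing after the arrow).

  | bbbbbaa => bbbba => bbb
  | abababa
  | aaaa => aba
  | abaababbb => ababbb

aaa->ab; baa->; bba->b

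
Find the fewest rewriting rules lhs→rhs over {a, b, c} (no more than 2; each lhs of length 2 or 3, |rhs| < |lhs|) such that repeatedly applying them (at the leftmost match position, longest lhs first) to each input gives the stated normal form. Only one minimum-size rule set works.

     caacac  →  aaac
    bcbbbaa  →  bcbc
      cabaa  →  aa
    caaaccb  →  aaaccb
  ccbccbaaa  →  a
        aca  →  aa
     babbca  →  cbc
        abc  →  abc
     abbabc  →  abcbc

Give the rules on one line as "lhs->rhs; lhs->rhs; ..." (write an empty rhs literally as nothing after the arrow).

  | caacac => aacac => aaac
  | bcbbbaa => bcbbca => bcbba => bcbc
  | cabaa => abaa => aca => aa
  | caaaccb => aaaccb

ba->c; ca->a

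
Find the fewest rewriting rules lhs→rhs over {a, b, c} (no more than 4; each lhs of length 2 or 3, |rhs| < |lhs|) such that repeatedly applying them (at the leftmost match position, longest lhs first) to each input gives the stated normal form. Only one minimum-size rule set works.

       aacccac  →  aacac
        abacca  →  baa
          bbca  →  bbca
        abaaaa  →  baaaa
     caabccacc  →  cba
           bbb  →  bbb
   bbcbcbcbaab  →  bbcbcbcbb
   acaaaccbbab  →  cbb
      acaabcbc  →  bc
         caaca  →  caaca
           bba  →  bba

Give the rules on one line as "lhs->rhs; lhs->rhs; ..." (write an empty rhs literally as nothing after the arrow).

  | aacccac => aacac
  | abacca => bacca => baa
  | bbca
  | abaaaa => baaaa

ab->b; acb->c; cc->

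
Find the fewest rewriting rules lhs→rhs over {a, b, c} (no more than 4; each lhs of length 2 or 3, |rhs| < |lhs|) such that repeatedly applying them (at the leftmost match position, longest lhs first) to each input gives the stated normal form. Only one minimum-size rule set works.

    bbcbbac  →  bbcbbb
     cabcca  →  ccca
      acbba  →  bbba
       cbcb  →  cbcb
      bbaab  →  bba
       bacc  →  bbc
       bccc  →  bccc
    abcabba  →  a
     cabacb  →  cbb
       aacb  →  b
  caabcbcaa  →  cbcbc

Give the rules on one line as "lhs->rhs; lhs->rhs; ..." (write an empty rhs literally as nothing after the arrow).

ab->; ac->b; caa->c; cba->a

  | bbcbbac => bbcbbb
  | cabcca => ccca
  | acbba => bbba
  | cbcb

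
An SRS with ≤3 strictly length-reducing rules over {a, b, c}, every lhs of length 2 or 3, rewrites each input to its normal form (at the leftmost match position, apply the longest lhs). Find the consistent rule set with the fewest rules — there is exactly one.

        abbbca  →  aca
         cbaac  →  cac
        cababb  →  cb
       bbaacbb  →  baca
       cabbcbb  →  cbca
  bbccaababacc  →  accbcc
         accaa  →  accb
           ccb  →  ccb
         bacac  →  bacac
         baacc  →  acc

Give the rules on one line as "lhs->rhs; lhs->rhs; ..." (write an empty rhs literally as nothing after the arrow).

aa->b; bb->a

  | abbbca => aabca => bbca => aca
  | cbaac => cbbc => cac
  | cababb => cabaa => cabb => caa => cb
  | bbaacbb => aaacbb => bacbb => baca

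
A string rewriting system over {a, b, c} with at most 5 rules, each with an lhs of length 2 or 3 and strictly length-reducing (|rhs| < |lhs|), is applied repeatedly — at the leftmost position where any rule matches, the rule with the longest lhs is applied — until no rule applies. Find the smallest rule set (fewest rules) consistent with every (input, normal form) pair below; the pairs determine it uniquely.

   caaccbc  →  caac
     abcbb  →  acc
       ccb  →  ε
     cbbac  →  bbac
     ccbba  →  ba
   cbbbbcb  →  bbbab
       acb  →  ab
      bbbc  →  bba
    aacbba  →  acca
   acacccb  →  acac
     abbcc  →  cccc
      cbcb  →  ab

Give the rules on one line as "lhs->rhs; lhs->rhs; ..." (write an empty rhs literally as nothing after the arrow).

abb->cc; bc->a; cb->b; ccb->

  | caaccbc => caac
  | abcbb => aabb => acc
  | ccb => ε
  | cbbac => bbac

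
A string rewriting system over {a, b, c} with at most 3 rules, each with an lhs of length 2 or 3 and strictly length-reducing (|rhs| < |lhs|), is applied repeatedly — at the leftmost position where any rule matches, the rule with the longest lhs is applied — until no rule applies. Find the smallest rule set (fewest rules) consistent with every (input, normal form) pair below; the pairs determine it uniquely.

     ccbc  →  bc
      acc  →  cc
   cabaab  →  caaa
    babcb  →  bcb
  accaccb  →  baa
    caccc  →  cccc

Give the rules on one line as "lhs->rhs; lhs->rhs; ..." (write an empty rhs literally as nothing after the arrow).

  | ccbc => bac => bc
  | acc => cc
  | cabaab => caaab => caaa
  | babcb => bacb => bcb

ab->a; ac->c; ccb->ba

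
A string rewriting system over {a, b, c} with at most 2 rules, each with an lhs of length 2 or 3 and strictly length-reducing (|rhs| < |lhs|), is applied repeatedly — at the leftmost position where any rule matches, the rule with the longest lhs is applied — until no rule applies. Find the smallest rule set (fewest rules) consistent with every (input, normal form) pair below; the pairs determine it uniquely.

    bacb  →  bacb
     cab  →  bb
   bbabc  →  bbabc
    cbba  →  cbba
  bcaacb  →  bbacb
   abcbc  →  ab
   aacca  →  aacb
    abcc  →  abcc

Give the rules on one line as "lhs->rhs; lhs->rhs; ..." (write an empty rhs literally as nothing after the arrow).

ca->b; cbc->

  | bacb
  | cab => bb
  | bbabc
  | cbba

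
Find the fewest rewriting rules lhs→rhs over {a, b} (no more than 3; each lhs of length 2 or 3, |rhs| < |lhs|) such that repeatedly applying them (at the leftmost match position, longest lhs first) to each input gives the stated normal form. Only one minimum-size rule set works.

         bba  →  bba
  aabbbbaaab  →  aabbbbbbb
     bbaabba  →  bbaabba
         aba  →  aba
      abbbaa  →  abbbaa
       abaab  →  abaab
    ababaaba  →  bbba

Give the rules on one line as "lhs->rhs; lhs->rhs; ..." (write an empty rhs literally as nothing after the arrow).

  | bba
  | aabbbbaaab => aabbbbbbb
  | bbaabba
  | aba

aaa->bb; bab->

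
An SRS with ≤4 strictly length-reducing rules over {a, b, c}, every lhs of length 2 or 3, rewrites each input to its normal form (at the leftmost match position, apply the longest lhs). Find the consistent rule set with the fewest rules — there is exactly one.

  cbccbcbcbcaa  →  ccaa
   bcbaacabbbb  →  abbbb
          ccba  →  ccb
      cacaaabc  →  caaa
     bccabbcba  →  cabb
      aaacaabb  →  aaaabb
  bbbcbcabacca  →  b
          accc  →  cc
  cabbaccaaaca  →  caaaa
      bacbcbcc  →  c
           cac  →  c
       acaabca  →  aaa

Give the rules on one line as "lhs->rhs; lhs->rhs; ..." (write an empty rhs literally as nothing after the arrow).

ac->; ba->b; bc->

  | cbccbcbcbcaa => ccbcbcbcaa => ccbcbcaa => ccbcaa => ccaa
  | bcbaacabbbb => baacabbbb => bacabbbb => bcabbbb => abbbb
  | ccba => ccb
  | cacaaabc => caaabc => caaa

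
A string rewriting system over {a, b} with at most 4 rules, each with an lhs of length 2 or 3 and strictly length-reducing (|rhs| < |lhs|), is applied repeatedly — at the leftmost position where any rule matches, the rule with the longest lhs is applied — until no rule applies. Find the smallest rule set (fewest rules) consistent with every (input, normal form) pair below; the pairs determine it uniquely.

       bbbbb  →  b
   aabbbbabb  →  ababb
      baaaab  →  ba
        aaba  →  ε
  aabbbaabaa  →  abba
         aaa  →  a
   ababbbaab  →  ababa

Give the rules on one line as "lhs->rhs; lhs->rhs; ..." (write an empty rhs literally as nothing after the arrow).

aa->; aab->a; bbb->b

  | bbbbb => bbb => b
  | aabbbbabb => abbbabb => ababb
  | baaaab => baab => ba
  | aaba => aa => ε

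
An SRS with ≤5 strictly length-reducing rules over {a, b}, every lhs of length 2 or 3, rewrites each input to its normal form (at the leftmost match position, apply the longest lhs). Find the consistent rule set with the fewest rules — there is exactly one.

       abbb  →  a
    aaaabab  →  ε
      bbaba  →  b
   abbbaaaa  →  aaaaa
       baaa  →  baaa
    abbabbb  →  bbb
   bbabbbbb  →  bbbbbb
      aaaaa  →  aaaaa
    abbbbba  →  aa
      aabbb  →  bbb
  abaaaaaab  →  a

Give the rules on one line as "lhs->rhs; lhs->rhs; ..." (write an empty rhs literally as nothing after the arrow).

aab->b; ab->a; bab->; bba->b

  | abbb => abb => ab => a
  | aaaabab => aabab => bab => ε
  | bbaba => bba => b
  | abbbaaaa => abbaaaa => abaaaa => aaaaa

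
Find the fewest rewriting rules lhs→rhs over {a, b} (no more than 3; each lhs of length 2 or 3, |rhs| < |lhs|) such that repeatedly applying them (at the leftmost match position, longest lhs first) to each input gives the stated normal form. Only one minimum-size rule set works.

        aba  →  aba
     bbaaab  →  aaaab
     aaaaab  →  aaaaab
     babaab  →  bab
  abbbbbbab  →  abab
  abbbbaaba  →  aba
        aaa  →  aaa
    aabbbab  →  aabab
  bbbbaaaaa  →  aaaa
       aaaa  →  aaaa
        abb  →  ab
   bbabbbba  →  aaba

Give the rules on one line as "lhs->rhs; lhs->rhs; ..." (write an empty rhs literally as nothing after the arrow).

  | aba
  | bbaaab => aaaab
  | aaaaab
  | babaab => bab

abb->ab; baa->; bb->a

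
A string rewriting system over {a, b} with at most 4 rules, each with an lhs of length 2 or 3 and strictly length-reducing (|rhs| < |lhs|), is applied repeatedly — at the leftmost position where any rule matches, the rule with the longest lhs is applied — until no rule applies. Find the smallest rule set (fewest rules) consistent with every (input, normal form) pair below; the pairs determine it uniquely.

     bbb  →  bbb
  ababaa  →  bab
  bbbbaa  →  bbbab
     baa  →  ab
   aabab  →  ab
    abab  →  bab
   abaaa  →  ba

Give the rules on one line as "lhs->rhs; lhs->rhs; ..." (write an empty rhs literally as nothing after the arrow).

  | bbb
  | ababaa => babaa => bbaa => bab
  | bbbbaa => bbbab
  | baa => ab

aab->; aba->ba; baa->ab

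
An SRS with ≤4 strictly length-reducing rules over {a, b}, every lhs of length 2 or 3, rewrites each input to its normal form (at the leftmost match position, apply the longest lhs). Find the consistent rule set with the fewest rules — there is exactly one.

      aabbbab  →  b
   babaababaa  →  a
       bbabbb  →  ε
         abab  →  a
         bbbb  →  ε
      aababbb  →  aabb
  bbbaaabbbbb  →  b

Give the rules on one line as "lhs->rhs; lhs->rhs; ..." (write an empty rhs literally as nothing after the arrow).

  | aabbbab => aabaab => aaab => b
  | babaababaa => aababaa => aaaa => a
  | bbabbb => bbb => ba => ε
  | abab => a

aaa->; ba->; bab->; bbb->ba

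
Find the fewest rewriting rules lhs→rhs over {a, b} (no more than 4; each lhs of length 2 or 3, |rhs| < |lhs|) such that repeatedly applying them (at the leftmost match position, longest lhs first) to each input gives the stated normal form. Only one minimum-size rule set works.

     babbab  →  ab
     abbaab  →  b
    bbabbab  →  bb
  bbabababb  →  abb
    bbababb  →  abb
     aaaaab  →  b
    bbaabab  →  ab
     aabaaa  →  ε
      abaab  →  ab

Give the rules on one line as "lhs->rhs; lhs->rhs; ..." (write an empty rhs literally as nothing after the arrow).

  | babbab => bbab => ab
  | abbaab => aaab => bab => b
  | bbabbab => abbab => aab => bb
  | bbabababb => abababb => ababb => abb

aa->b; ba->; baa->ba; bba->a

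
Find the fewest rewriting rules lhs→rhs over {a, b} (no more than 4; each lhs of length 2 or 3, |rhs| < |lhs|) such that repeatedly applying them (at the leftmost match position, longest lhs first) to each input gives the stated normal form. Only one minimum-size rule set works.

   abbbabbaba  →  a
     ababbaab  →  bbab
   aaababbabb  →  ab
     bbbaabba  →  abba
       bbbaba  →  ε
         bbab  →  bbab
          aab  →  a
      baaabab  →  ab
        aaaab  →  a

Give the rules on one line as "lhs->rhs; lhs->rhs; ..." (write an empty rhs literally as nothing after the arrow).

aa->; aab->a; aba->bb; bbb->a

  | abbbabbaba => aaabbaba => abbaba => abbbb => aab => a
  | ababbaab => bbbbaab => abaab => bbab
  | aaababbabb => ababbabb => bbbbabb => ababb => bbbb => ab
  | bbbaabba => aaabba => abba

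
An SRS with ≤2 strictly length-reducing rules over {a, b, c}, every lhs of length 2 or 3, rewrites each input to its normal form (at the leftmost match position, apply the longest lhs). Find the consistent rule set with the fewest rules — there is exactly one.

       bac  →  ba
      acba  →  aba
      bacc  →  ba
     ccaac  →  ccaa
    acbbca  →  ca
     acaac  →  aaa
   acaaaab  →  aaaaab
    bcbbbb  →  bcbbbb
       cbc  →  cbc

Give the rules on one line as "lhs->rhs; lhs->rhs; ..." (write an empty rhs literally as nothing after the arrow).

  | bac => ba
  | acba => aba
  | bacc => bac => ba
  | ccaac => ccaa

abb->; ac->a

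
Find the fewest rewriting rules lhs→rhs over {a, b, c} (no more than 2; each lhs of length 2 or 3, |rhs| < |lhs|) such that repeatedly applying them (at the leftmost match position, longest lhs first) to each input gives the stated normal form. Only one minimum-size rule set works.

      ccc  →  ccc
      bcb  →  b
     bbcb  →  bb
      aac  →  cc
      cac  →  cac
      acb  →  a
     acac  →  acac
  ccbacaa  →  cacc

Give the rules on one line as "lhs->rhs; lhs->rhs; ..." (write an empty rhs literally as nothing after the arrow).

aa->c; cb->

  | ccc
  | bcb => b
  | bbcb => bb
  | aac => cc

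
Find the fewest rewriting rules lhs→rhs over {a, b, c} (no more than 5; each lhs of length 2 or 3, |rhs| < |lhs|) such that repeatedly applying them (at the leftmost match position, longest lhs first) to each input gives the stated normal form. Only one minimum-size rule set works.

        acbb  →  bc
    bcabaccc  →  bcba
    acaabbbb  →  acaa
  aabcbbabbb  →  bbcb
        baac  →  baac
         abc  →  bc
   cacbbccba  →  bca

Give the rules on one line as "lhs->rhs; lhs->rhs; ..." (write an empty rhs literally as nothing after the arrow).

ab->b; abb->a; cbb->bc; ccc->

  | acbb => abc => bc
  | bcabaccc => bcbaccc => bcba
  | acaabbbb => acaabb => acaa
  | aabcbbabbb => abcbbabbb => bcbbabbb => bbcabbb => bbcab => bbcb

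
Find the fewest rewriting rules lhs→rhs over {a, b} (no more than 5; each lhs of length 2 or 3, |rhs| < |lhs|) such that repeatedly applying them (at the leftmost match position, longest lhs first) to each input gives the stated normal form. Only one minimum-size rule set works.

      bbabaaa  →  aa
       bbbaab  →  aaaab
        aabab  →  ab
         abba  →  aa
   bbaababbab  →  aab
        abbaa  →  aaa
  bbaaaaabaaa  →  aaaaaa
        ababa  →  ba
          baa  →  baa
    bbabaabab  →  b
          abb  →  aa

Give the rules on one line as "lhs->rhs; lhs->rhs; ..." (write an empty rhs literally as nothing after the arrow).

  | bbabaaa => abaaa => aa
  | bbbaab => aaaab
  | aabab => ab
  | abba => aa

aba->; bb->a; bba->a; bbb->aa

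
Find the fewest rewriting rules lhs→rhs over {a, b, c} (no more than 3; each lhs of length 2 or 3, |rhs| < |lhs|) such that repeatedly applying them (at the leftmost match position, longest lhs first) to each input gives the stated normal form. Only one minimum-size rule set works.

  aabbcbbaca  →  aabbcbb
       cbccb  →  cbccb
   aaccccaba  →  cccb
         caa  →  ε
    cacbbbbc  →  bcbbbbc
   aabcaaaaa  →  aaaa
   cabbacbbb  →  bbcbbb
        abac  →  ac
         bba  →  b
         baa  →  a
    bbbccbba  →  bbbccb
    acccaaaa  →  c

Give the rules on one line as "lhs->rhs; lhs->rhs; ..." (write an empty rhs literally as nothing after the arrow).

acc->cc; ba->; ca->b

  | aabbcbbaca => aabbcbca => aabbcbb
  | cbccb
  | aaccccaba => accccaba => ccccaba => cccbba => cccb
  | caa => ba => ε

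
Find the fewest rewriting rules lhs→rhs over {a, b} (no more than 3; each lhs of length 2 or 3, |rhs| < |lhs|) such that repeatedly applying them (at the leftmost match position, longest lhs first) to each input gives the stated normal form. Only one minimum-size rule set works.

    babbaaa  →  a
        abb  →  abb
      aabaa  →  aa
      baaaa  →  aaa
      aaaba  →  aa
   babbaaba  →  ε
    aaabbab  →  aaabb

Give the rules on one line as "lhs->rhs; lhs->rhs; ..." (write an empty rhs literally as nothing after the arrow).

  | babbaaa => bbaaa => baa => a
  | abb
  | aabaa => aa
  | baaaa => aaa

aba->; ba->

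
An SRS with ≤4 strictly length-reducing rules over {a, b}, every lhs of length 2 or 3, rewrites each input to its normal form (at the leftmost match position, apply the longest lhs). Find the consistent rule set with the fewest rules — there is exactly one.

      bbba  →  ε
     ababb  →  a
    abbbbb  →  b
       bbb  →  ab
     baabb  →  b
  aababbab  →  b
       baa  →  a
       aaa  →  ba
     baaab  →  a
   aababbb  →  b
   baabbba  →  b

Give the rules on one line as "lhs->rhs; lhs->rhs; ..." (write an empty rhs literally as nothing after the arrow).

  | bbba => aba => ε
  | ababb => bb => a
  | abbbbb => aabbb => bbbb => abb => aa => b
  | bbb => ab

aa->b; aba->; bb->a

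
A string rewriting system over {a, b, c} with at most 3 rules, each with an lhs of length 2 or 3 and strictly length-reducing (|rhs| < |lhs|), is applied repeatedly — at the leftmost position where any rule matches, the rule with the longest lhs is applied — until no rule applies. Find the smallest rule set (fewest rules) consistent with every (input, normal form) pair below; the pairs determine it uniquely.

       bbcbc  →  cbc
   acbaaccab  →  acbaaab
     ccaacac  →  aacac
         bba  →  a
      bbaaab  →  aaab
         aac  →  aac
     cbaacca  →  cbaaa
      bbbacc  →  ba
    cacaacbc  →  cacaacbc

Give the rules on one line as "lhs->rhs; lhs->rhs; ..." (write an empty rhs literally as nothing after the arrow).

bb->; cc->

  | bbcbc => cbc
  | acbaaccab => acbaaab
  | ccaacac => aacac
  | bba => a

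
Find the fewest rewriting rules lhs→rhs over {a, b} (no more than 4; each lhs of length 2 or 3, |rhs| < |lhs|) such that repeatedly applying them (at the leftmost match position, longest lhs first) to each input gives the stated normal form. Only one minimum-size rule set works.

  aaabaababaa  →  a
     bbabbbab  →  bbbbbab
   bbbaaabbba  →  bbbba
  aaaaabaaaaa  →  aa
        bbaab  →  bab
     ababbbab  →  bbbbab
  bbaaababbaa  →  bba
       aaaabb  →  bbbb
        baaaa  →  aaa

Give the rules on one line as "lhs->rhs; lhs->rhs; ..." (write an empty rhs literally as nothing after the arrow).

aab->bb; abb->bb; baa->a

  | aaabaababaa => abbaababaa => bbaababaa => bababaa => babaa => baa => a
  | bbabbbab => bbbbbab
  | bbbaaabbba => bbaabbba => babbba => bbbba
  | aaaaabaaaaa => aaabbaaaaa => abbbaaaaa => bbbaaaaa => bbaaaa => baaa => aa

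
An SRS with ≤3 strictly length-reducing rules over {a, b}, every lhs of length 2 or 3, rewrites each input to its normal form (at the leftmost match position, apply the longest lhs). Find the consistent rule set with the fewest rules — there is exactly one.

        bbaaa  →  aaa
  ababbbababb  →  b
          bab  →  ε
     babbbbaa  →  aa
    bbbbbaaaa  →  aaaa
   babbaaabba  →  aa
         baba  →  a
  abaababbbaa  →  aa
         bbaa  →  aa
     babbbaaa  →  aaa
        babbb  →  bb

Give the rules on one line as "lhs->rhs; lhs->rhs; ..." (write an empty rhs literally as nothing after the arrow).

ab->; ba->a

  | bbaaa => baaa => aaa
  | ababbbababb => abbbababb => bbababb => bababb => ababb => abb => b
  | bab => ab => ε
  | babbbbaa => abbbbaa => bbbaa => bbaa => baa => aa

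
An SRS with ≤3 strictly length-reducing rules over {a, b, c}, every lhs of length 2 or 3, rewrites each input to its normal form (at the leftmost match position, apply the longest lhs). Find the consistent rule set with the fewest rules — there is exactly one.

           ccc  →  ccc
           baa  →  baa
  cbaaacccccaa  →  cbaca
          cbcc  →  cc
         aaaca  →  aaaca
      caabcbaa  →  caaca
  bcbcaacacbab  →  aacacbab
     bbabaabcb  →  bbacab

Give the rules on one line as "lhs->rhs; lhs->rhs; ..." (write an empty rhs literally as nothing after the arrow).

aba->ac; acc->b; bc->

  | ccc
  | baa
  | cbaaacccccaa => cbaabcccaa => cbaaccaa => cbabaa => cbaca
  | cbcc => cc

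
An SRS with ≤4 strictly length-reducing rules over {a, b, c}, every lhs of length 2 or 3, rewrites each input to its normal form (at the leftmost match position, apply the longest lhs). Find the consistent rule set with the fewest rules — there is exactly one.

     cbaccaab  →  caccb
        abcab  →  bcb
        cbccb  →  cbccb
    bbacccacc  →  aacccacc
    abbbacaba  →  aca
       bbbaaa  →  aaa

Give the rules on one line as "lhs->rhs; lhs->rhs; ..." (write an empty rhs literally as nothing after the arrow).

ab->b; ba->a; bb->a

  | cbaccaab => caccaab => caccab => caccb
  | abcab => bcab => bcb
  | cbccb
  | bbacccacc => aacccacc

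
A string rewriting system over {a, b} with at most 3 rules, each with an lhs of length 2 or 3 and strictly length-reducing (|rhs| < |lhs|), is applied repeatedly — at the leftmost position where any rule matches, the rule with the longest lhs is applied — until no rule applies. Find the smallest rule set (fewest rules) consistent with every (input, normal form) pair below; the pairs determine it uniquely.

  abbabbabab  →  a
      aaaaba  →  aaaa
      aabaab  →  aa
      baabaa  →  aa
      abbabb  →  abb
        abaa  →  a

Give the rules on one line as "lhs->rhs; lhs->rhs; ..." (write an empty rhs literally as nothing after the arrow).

ba->; baa->ba; bab->

  | abbabbabab => abbabab => abab => a
  | aaaaba => aaaa
  | aabaab => aabab => aa
  | baabaa => babaa => aa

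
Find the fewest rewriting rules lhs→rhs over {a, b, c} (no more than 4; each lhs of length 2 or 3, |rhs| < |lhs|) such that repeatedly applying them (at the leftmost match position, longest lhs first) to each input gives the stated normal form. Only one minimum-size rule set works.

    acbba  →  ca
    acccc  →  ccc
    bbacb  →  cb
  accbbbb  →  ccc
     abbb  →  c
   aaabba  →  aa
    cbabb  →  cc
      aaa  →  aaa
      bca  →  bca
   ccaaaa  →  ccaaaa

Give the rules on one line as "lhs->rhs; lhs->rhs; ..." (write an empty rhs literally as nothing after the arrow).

  | acbba => bba => ca
  | acccc => ccc
  | bbacb => cacb => cb
  | accbbbb => cbbbb => ccbb => ccc

ab->; ac->; bb->c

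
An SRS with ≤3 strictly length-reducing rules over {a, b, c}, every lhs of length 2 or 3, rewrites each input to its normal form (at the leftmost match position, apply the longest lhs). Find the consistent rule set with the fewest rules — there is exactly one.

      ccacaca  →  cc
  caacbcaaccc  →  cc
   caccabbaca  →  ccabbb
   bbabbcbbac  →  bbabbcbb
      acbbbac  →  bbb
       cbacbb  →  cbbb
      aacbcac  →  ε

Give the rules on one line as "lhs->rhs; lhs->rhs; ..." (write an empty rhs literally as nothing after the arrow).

  | ccacaca => ccbca => cc
  | caacbcaaccc => cabcaaccc => caaccc => cacc => cc
  | caccabbaca => ccabbaca => ccabbb
  | bbabbcbbac => bbabbcbb

ac->; aca->b; bca->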